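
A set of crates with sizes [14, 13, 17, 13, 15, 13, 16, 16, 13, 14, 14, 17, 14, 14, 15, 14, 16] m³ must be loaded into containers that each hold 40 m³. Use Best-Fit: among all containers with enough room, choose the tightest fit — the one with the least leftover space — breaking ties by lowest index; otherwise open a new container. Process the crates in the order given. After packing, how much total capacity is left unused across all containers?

Put 14 m³ in container 1; 26 m³ remain.
Put 13 m³ in container 1; 13 m³ remain.
Put 17 m³ in container 2; 23 m³ remain.
Put 13 m³ in container 1; 0 m³ remain.
Put 15 m³ in container 2; 8 m³ remain.
Put 13 m³ in container 3; 27 m³ remain.
Put 16 m³ in container 3; 11 m³ remain.
Put 16 m³ in container 4; 24 m³ remain.
Put 13 m³ in container 4; 11 m³ remain.
Put 14 m³ in container 5; 26 m³ remain.
Put 14 m³ in container 5; 12 m³ remain.
Put 17 m³ in container 6; 23 m³ remain.
Put 14 m³ in container 6; 9 m³ remain.
Put 14 m³ in container 7; 26 m³ remain.
Put 15 m³ in container 7; 11 m³ remain.
Put 14 m³ in container 8; 26 m³ remain.
Put 16 m³ in container 8; 10 m³ remain.
8 containers × 40 m³ = 320 m³; used 248 m³; unused 72 m³.

72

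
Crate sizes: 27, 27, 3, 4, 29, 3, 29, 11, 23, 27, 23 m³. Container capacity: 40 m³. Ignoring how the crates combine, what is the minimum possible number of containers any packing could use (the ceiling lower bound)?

6

Total size = 27 + 27 + 3 + 4 + 29 + 3 + 29 + 11 + 23 + 27 + 23 = 206 m³.
⌈206 / 40⌉ = 6.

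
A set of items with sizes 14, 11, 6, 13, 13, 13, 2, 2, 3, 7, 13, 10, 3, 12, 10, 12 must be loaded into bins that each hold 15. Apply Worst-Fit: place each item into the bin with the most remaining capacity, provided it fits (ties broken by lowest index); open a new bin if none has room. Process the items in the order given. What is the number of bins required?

12

bin 1: place 14, 1 left
bin 2: place 11, 4 left
bin 3: place 6, 9 left
bin 4: place 13, 2 left
bin 5: place 13, 2 left
bin 6: place 13, 2 left
bin 3: place 2, 7 left
bin 3: place 2, 5 left
bin 3: place 3, 2 left
bin 7: place 7, 8 left
bin 8: place 13, 2 left
bin 9: place 10, 5 left
bin 7: place 3, 5 left
bin 10: place 12, 3 left
bin 11: place 10, 5 left
bin 12: place 12, 3 left
Final bins: [14] [11] [6,2,2,3] [13] [13] [13] [7,3] [13] [10] [12] [10] [12].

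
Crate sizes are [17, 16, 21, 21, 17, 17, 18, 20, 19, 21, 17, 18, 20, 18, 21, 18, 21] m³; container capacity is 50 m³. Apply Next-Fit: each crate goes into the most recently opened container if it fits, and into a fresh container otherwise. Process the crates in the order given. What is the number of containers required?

container 1: place 17 m³, 33 m³ left
container 1: place 16 m³, 17 m³ left
container 2: place 21 m³, 29 m³ left
container 2: place 21 m³, 8 m³ left
container 3: place 17 m³, 33 m³ left
container 3: place 17 m³, 16 m³ left
container 4: place 18 m³, 32 m³ left
container 4: place 20 m³, 12 m³ left
container 5: place 19 m³, 31 m³ left
container 5: place 21 m³, 10 m³ left
container 6: place 17 m³, 33 m³ left
container 6: place 18 m³, 15 m³ left
container 7: place 20 m³, 30 m³ left
container 7: place 18 m³, 12 m³ left
container 8: place 21 m³, 29 m³ left
container 8: place 18 m³, 11 m³ left
container 9: place 21 m³, 29 m³ left
Final containers: [17,16] [21,21] [17,17] [18,20] [19,21] [17,18] [20,18] [21,18] [21].

9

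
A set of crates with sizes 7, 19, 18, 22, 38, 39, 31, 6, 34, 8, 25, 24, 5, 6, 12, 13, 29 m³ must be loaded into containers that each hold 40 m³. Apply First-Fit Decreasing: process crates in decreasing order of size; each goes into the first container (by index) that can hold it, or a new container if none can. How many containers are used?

9

Sorted descending: 39, 38, 34, 31, 29, 25, 24, 22, 19, 18, 13, 12, 8, 7, 6, 6, 5.
Put 39 m³ in container 1; 1 m³ remain.
Put 38 m³ in container 2; 2 m³ remain.
Put 34 m³ in container 3; 6 m³ remain.
Put 31 m³ in container 4; 9 m³ remain.
Put 29 m³ in container 5; 11 m³ remain.
Put 25 m³ in container 6; 15 m³ remain.
Put 24 m³ in container 7; 16 m³ remain.
Put 22 m³ in container 8; 18 m³ remain.
Put 19 m³ in container 9; 21 m³ remain.
Put 18 m³ in container 8; 0 m³ remain.
Put 13 m³ in container 6; 2 m³ remain.
Put 12 m³ in container 7; 4 m³ remain.
Put 8 m³ in container 4; 1 m³ remain.
Put 7 m³ in container 5; 4 m³ remain.
Put 6 m³ in container 3; 0 m³ remain.
Put 6 m³ in container 9; 15 m³ remain.
Put 5 m³ in container 9; 10 m³ remain.
Final containers: [39] [38] [34,6] [31,8] [29,7] [25,13] [24,12] [22,18] [19,6,5].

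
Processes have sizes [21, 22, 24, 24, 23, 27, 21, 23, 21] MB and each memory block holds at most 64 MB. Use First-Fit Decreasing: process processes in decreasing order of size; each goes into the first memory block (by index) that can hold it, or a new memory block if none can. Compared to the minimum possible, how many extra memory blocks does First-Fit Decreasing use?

0

First-Fit Decreasing: [27,24] [24,23] [23,22] [21,21,21] → 4 memory blocks.
Total size 206 MB; any packing needs at least ⌈206/64⌉ = 4 memory blocks.
So 4 is already optimal.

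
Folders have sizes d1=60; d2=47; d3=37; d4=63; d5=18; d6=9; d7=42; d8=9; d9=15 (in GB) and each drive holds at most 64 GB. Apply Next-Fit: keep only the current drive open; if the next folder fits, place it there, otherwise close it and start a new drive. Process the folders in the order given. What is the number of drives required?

7 drives

Put d1 (60 GB) in drive 1; 4 GB remain.
Put d2 (47 GB) in drive 2; 17 GB remain.
Put d3 (37 GB) in drive 3; 27 GB remain.
Put d4 (63 GB) in drive 4; 1 GB remain.
Put d5 (18 GB) in drive 5; 46 GB remain.
Put d6 (9 GB) in drive 5; 37 GB remain.
Put d7 (42 GB) in drive 6; 22 GB remain.
Put d8 (9 GB) in drive 6; 13 GB remain.
Put d9 (15 GB) in drive 7; 49 GB remain.
Final drives: [60] [47] [37] [63] [18,9] [42,9] [15].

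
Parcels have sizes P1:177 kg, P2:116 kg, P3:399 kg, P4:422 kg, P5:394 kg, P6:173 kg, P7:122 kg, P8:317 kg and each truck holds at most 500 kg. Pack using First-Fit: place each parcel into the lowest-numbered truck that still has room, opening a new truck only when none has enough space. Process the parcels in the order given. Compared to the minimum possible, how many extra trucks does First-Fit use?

First-Fit: [177,116,173] [399] [422] [394] [122,317] → 5 trucks.
Total size 2120 kg; any packing needs at least ⌈2120/500⌉ = 5 trucks.
So 5 is already optimal.

0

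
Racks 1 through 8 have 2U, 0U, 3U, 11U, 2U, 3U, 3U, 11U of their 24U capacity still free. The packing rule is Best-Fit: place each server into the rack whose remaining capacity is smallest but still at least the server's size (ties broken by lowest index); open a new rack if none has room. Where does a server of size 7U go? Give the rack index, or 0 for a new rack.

Racks with room: rack 4 (11U), rack 8 (11U).
Tightest fit is rack 4 with 11U free.

4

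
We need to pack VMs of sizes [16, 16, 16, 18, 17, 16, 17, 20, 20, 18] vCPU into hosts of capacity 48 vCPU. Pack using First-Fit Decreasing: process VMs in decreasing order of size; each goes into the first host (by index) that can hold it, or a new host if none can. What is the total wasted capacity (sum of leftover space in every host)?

66

Sorted descending: 20, 20, 18, 18, 17, 17, 16, 16, 16, 16.
host 1: place 20 vCPU, 28 vCPU left
host 1: place 20 vCPU, 8 vCPU left
host 2: place 18 vCPU, 30 vCPU left
host 2: place 18 vCPU, 12 vCPU left
host 3: place 17 vCPU, 31 vCPU left
host 3: place 17 vCPU, 14 vCPU left
host 4: place 16 vCPU, 32 vCPU left
host 4: place 16 vCPU, 16 vCPU left
host 4: place 16 vCPU, 0 vCPU left
host 5: place 16 vCPU, 32 vCPU left
5 hosts × 48 vCPU = 240 vCPU; used 174 vCPU; unused 66 vCPU.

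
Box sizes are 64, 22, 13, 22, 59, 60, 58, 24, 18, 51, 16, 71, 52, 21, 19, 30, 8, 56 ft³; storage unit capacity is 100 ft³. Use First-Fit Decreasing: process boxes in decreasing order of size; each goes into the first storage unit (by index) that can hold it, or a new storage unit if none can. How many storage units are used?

Sorted descending: 71, 64, 60, 59, 58, 56, 52, 51, 30, 24, 22, 22, 21, 19, 18, 16, 13, 8.
Put 71 ft³ in storage unit 1; 29 ft³ remain.
Put 64 ft³ in storage unit 2; 36 ft³ remain.
Put 60 ft³ in storage unit 3; 40 ft³ remain.
Put 59 ft³ in storage unit 4; 41 ft³ remain.
Put 58 ft³ in storage unit 5; 42 ft³ remain.
Put 56 ft³ in storage unit 6; 44 ft³ remain.
Put 52 ft³ in storage unit 7; 48 ft³ remain.
Put 51 ft³ in storage unit 8; 49 ft³ remain.
Put 30 ft³ in storage unit 2; 6 ft³ remain.
Put 24 ft³ in storage unit 1; 5 ft³ remain.
Put 22 ft³ in storage unit 3; 18 ft³ remain.
Put 22 ft³ in storage unit 4; 19 ft³ remain.
Put 21 ft³ in storage unit 5; 21 ft³ remain.
Put 19 ft³ in storage unit 4; 0 ft³ remain.
Put 18 ft³ in storage unit 3; 0 ft³ remain.
Put 16 ft³ in storage unit 5; 5 ft³ remain.
Put 13 ft³ in storage unit 6; 31 ft³ remain.
Put 8 ft³ in storage unit 6; 23 ft³ remain.
Final storage units: [71,24] [64,30] [60,22,18] [59,22,19] [58,21,16] [56,13,8] [52] [51].

8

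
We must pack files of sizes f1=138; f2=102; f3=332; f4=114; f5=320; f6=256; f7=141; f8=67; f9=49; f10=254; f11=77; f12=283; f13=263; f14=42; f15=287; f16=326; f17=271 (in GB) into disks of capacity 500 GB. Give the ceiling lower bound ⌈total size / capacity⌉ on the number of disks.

Total size = 138 + 102 + 332 + 114 + 320 + 256 + 141 + 67 + 49 + 254 + 77 + 283 + 263 + 42 + 287 + 326 + 271 = 3322 GB.
⌈3322 / 500⌉ = 7.

7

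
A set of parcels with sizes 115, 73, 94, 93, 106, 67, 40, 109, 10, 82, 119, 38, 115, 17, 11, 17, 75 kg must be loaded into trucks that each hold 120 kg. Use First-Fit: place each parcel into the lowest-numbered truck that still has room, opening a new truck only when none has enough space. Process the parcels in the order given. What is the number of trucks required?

11

truck 1: place 115 kg, 5 kg left
truck 2: place 73 kg, 47 kg left
truck 3: place 94 kg, 26 kg left
truck 4: place 93 kg, 27 kg left
truck 5: place 106 kg, 14 kg left
truck 6: place 67 kg, 53 kg left
truck 2: place 40 kg, 7 kg left
truck 7: place 109 kg, 11 kg left
truck 3: place 10 kg, 16 kg left
truck 8: place 82 kg, 38 kg left
truck 9: place 119 kg, 1 kg left
truck 6: place 38 kg, 15 kg left
truck 10: place 115 kg, 5 kg left
truck 4: place 17 kg, 10 kg left
truck 3: place 11 kg, 5 kg left
truck 8: place 17 kg, 21 kg left
truck 11: place 75 kg, 45 kg left
Final trucks: [115] [73,40] [94,10,11] [93,17] [106] [67,38] [109] [82,17] [119] [115] [75].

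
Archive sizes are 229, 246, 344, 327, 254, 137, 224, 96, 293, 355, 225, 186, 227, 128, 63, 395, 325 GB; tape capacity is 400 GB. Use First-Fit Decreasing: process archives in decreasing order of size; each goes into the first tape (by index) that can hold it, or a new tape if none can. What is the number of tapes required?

Sorted descending: 395, 355, 344, 327, 325, 293, 254, 246, 229, 227, 225, 224, 186, 137, 128, 96, 63.
395 GB → tape 1 (remaining 5 GB)
355 GB → tape 2 (remaining 45 GB)
344 GB → tape 3 (remaining 56 GB)
327 GB → tape 4 (remaining 73 GB)
325 GB → tape 5 (remaining 75 GB)
293 GB → tape 6 (remaining 107 GB)
254 GB → tape 7 (remaining 146 GB)
246 GB → tape 8 (remaining 154 GB)
229 GB → tape 9 (remaining 171 GB)
227 GB → tape 10 (remaining 173 GB)
225 GB → tape 11 (remaining 175 GB)
224 GB → tape 12 (remaining 176 GB)
186 GB → tape 13 (remaining 214 GB)
137 GB → tape 7 (remaining 9 GB)
128 GB → tape 8 (remaining 26 GB)
96 GB → tape 6 (remaining 11 GB)
63 GB → tape 4 (remaining 10 GB)

13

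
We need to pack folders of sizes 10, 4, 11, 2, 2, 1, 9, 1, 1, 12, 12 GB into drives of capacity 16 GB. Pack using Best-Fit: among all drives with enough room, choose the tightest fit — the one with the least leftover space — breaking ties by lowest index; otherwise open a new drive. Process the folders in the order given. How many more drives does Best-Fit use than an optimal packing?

Best-Fit: [10,4,2] [11,2,1,1,1] [9] [12] [12] → 5 drives.
Total size 65 GB; any packing needs at least ⌈65/16⌉ = 5 drives.
So 5 is already optimal.

0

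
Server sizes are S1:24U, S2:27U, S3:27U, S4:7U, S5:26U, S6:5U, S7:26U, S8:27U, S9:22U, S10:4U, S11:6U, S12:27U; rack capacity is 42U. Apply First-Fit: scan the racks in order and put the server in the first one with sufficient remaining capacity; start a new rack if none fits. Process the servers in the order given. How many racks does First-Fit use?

8

S1 (24U) → rack 1 (remaining 18U)
S2 (27U) → rack 2 (remaining 15U)
S3 (27U) → rack 3 (remaining 15U)
S4 (7U) → rack 1 (remaining 11U)
S5 (26U) → rack 4 (remaining 16U)
S6 (5U) → rack 1 (remaining 6U)
S7 (26U) → rack 5 (remaining 16U)
S8 (27U) → rack 6 (remaining 15U)
S9 (22U) → rack 7 (remaining 20U)
S10 (4U) → rack 1 (remaining 2U)
S11 (6U) → rack 2 (remaining 9U)
S12 (27U) → rack 8 (remaining 15U)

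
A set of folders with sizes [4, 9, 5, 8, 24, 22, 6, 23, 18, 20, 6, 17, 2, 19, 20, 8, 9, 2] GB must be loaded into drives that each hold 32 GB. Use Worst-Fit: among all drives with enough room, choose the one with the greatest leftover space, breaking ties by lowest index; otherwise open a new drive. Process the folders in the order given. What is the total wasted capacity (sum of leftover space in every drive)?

4 GB → drive 1 (remaining 28 GB)
9 GB → drive 1 (remaining 19 GB)
5 GB → drive 1 (remaining 14 GB)
8 GB → drive 1 (remaining 6 GB)
24 GB → drive 2 (remaining 8 GB)
22 GB → drive 3 (remaining 10 GB)
6 GB → drive 3 (remaining 4 GB)
23 GB → drive 4 (remaining 9 GB)
18 GB → drive 5 (remaining 14 GB)
20 GB → drive 6 (remaining 12 GB)
6 GB → drive 5 (remaining 8 GB)
17 GB → drive 7 (remaining 15 GB)
2 GB → drive 7 (remaining 13 GB)
19 GB → drive 8 (remaining 13 GB)
20 GB → drive 9 (remaining 12 GB)
8 GB → drive 7 (remaining 5 GB)
9 GB → drive 8 (remaining 4 GB)
2 GB → drive 6 (remaining 10 GB)
9 drives × 32 GB = 288 GB; used 222 GB; unused 66 GB.

66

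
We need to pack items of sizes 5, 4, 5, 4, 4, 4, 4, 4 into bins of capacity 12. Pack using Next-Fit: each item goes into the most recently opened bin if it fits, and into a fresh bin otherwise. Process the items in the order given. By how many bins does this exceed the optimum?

1

Next-Fit: [5,4] [5,4] [4,4,4] [4] → 4 bins.
Total size 34; any packing needs at least ⌈34/12⌉ = 3 bins.
An optimal packing achieves that bound: [5,5] [4,4,4] [4,4,4] → 3 bins.
Excess: 4 − 3 = 1.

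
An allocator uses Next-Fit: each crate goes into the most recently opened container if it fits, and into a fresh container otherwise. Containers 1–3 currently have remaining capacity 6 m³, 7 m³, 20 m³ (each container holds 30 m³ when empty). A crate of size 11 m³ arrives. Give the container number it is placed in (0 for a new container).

3

Next-Fit only looks at container 3, which has 20 m³ free.
11 m³ fits there.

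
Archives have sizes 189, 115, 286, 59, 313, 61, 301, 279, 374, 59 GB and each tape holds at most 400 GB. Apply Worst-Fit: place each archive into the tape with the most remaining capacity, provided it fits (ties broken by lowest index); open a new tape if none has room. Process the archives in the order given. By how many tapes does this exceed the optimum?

Worst-Fit: [189,115,61] [286,59] [313] [301] [279,59] [374] → 6 tapes.
Total size 2036 GB; any packing needs at least ⌈2036/400⌉ = 6 tapes.
So 6 is already optimal.

0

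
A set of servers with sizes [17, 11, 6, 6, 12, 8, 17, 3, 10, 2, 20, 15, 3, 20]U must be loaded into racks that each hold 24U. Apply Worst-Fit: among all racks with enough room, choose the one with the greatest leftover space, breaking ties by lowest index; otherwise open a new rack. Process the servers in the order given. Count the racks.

8

Put 17U in rack 1; 7U remain.
Put 11U in rack 2; 13U remain.
Put 6U in rack 2; 7U remain.
Put 6U in rack 1; 1U remain.
Put 12U in rack 3; 12U remain.
Put 8U in rack 3; 4U remain.
Put 17U in rack 4; 7U remain.
Put 3U in rack 2; 4U remain.
Put 10U in rack 5; 14U remain.
Put 2U in rack 5; 12U remain.
Put 20U in rack 6; 4U remain.
Put 15U in rack 7; 9U remain.
Put 3U in rack 5; 9U remain.
Put 20U in rack 8; 4U remain.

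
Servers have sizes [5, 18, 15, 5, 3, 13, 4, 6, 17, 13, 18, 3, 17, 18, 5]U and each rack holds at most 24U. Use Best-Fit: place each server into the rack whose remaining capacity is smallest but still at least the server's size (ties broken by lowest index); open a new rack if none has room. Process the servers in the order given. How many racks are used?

8

5U → rack 1 (remaining 19U)
18U → rack 1 (remaining 1U)
15U → rack 2 (remaining 9U)
5U → rack 2 (remaining 4U)
3U → rack 2 (remaining 1U)
13U → rack 3 (remaining 11U)
4U → rack 3 (remaining 7U)
6U → rack 3 (remaining 1U)
17U → rack 4 (remaining 7U)
13U → rack 5 (remaining 11U)
18U → rack 6 (remaining 6U)
3U → rack 6 (remaining 3U)
17U → rack 7 (remaining 7U)
18U → rack 8 (remaining 6U)
5U → rack 8 (remaining 1U)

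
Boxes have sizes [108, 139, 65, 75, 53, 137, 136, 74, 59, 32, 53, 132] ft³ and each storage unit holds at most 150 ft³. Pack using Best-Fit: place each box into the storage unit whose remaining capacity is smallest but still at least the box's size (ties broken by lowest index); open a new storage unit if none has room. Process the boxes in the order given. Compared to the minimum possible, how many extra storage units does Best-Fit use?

0

Best-Fit: [108,32] [139] [65,75] [53,74] [137] [136] [59,53] [132] → 8 storage units.
Total size 1063 ft³; any packing needs at least ⌈1063/150⌉ = 8 storage units.
So 8 is already optimal.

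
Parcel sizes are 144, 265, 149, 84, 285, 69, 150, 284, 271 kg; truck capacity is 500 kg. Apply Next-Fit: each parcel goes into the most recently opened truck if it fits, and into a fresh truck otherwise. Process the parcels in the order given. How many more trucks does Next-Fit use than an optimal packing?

Next-Fit: [144,265] [149,84] [285,69] [150,284] [271] → 5 trucks.
Total size 1701 kg; any packing needs at least ⌈1701/500⌉ = 4 trucks.
An optimal packing achieves that bound: [285,150] [284,149] [271,144,84] [265,69] → 4 trucks.
Excess: 5 − 4 = 1.

1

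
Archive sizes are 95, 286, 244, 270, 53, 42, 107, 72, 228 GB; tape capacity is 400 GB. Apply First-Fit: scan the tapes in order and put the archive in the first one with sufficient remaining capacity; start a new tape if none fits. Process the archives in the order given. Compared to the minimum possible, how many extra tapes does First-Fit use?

First-Fit: [95,286] [244,53,42] [270,107] [72,228] → 4 tapes.
Total size 1397 GB; any packing needs at least ⌈1397/400⌉ = 4 tapes.
So 4 is already optimal.

0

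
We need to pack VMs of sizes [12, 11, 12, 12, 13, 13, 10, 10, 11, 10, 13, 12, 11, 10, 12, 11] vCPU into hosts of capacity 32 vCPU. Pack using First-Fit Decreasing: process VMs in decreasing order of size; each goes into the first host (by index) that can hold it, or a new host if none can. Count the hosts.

Sorted descending: 13, 13, 13, 12, 12, 12, 12, 12, 11, 11, 11, 11, 10, 10, 10, 10.
host 1: place 13 vCPU, 19 vCPU left
host 1: place 13 vCPU, 6 vCPU left
host 2: place 13 vCPU, 19 vCPU left
host 2: place 12 vCPU, 7 vCPU left
host 3: place 12 vCPU, 20 vCPU left
host 3: place 12 vCPU, 8 vCPU left
host 4: place 12 vCPU, 20 vCPU left
host 4: place 12 vCPU, 8 vCPU left
host 5: place 11 vCPU, 21 vCPU left
host 5: place 11 vCPU, 10 vCPU left
host 6: place 11 vCPU, 21 vCPU left
host 6: place 11 vCPU, 10 vCPU left
host 5: place 10 vCPU, 0 vCPU left
host 6: place 10 vCPU, 0 vCPU left
host 7: place 10 vCPU, 22 vCPU left
host 7: place 10 vCPU, 12 vCPU left

7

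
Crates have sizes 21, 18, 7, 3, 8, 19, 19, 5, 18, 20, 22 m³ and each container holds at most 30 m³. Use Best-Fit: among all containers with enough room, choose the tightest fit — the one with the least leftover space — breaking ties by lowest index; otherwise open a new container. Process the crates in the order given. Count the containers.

7

Put 21 m³ in container 1; 9 m³ remain.
Put 18 m³ in container 2; 12 m³ remain.
Put 7 m³ in container 1; 2 m³ remain.
Put 3 m³ in container 2; 9 m³ remain.
Put 8 m³ in container 2; 1 m³ remain.
Put 19 m³ in container 3; 11 m³ remain.
Put 19 m³ in container 4; 11 m³ remain.
Put 5 m³ in container 3; 6 m³ remain.
Put 18 m³ in container 5; 12 m³ remain.
Put 20 m³ in container 6; 10 m³ remain.
Put 22 m³ in container 7; 8 m³ remain.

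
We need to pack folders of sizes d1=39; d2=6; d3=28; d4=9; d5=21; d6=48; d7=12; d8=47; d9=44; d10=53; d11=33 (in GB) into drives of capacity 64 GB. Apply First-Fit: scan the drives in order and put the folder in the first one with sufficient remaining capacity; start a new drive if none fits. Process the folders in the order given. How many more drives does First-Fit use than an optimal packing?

1

First-Fit: [39,6,9] [28,21,12] [48] [47] [44] [53] [33] → 7 drives.
Total size 340 GB; any packing needs at least ⌈340/64⌉ = 6 drives.
An optimal packing achieves that bound: [53,9] [48,12] [47,6] [44] [39,21] [33,28] → 6 drives.
Excess: 7 − 6 = 1.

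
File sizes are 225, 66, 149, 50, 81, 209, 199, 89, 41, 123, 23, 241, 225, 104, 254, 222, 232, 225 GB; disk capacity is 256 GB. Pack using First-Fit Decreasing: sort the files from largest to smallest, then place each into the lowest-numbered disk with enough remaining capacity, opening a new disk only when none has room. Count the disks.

Sorted descending: 254, 241, 232, 225, 225, 225, 222, 209, 199, 149, 123, 104, 89, 81, 66, 50, 41, 23.
Put 254 GB in disk 1; 2 GB remain.
Put 241 GB in disk 2; 15 GB remain.
Put 232 GB in disk 3; 24 GB remain.
Put 225 GB in disk 4; 31 GB remain.
Put 225 GB in disk 5; 31 GB remain.
Put 225 GB in disk 6; 31 GB remain.
Put 222 GB in disk 7; 34 GB remain.
Put 209 GB in disk 8; 47 GB remain.
Put 199 GB in disk 9; 57 GB remain.
Put 149 GB in disk 10; 107 GB remain.
Put 123 GB in disk 11; 133 GB remain.
Put 104 GB in disk 10; 3 GB remain.
Put 89 GB in disk 11; 44 GB remain.
Put 81 GB in disk 12; 175 GB remain.
Put 66 GB in disk 12; 109 GB remain.
Put 50 GB in disk 9; 7 GB remain.
Put 41 GB in disk 8; 6 GB remain.
Put 23 GB in disk 3; 1 GB remain.

12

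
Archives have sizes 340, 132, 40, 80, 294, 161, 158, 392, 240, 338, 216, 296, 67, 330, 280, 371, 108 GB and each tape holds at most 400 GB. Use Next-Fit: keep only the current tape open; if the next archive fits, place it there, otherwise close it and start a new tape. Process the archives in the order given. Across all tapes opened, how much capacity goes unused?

1357

Put 340 GB in tape 1; 60 GB remain.
Put 132 GB in tape 2; 268 GB remain.
Put 40 GB in tape 2; 228 GB remain.
Put 80 GB in tape 2; 148 GB remain.
Put 294 GB in tape 3; 106 GB remain.
Put 161 GB in tape 4; 239 GB remain.
Put 158 GB in tape 4; 81 GB remain.
Put 392 GB in tape 5; 8 GB remain.
Put 240 GB in tape 6; 160 GB remain.
Put 338 GB in tape 7; 62 GB remain.
Put 216 GB in tape 8; 184 GB remain.
Put 296 GB in tape 9; 104 GB remain.
Put 67 GB in tape 9; 37 GB remain.
Put 330 GB in tape 10; 70 GB remain.
Put 280 GB in tape 11; 120 GB remain.
Put 371 GB in tape 12; 29 GB remain.
Put 108 GB in tape 13; 292 GB remain.
13 tapes × 400 GB = 5200 GB; used 3843 GB; unused 1357 GB.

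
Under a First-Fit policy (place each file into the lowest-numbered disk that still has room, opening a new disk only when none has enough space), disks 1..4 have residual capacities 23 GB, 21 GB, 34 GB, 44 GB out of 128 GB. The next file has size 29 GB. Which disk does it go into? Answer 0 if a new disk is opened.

3

Disks with room: disk 3 (34 GB), disk 4 (44 GB).
The first with room is disk 3.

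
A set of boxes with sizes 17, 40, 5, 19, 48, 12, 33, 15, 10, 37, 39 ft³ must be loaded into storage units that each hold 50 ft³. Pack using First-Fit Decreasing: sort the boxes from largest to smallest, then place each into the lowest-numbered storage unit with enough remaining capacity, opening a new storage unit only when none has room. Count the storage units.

6

Sorted descending: 48, 40, 39, 37, 33, 19, 17, 15, 12, 10, 5.
48 ft³ → storage unit 1 (remaining 2 ft³)
40 ft³ → storage unit 2 (remaining 10 ft³)
39 ft³ → storage unit 3 (remaining 11 ft³)
37 ft³ → storage unit 4 (remaining 13 ft³)
33 ft³ → storage unit 5 (remaining 17 ft³)
19 ft³ → storage unit 6 (remaining 31 ft³)
17 ft³ → storage unit 5 (remaining 0 ft³)
15 ft³ → storage unit 6 (remaining 16 ft³)
12 ft³ → storage unit 4 (remaining 1 ft³)
10 ft³ → storage unit 2 (remaining 0 ft³)
5 ft³ → storage unit 3 (remaining 6 ft³)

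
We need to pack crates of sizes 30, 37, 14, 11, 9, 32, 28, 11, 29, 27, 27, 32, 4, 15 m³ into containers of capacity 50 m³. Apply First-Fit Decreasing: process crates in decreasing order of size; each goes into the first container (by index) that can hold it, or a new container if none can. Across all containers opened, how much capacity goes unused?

Sorted descending: 37, 32, 32, 30, 29, 28, 27, 27, 15, 14, 11, 11, 9, 4.
37 m³ → container 1 (remaining 13 m³)
32 m³ → container 2 (remaining 18 m³)
32 m³ → container 3 (remaining 18 m³)
30 m³ → container 4 (remaining 20 m³)
29 m³ → container 5 (remaining 21 m³)
28 m³ → container 6 (remaining 22 m³)
27 m³ → container 7 (remaining 23 m³)
27 m³ → container 8 (remaining 23 m³)
15 m³ → container 2 (remaining 3 m³)
14 m³ → container 3 (remaining 4 m³)
11 m³ → container 1 (remaining 2 m³)
11 m³ → container 4 (remaining 9 m³)
9 m³ → container 4 (remaining 0 m³)
4 m³ → container 3 (remaining 0 m³)
8 containers × 50 m³ = 400 m³; used 306 m³; unused 94 m³.

94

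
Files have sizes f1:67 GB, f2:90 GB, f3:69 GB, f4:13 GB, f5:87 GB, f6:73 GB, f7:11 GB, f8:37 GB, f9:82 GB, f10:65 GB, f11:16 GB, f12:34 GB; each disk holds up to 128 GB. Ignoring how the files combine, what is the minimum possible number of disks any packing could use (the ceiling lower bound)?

6 disks

Total size = 67 + 90 + 69 + 13 + 87 + 73 + 11 + 37 + 82 + 65 + 16 + 34 = 644 GB.
⌈644 / 128⌉ = 6.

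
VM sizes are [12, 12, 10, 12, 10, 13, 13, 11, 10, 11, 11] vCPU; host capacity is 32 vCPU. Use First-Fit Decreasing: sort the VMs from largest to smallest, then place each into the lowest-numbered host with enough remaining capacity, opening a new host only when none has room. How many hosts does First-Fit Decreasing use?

5

Sorted descending: 13, 13, 12, 12, 12, 11, 11, 11, 10, 10, 10.
Put 13 vCPU in host 1; 19 vCPU remain.
Put 13 vCPU in host 1; 6 vCPU remain.
Put 12 vCPU in host 2; 20 vCPU remain.
Put 12 vCPU in host 2; 8 vCPU remain.
Put 12 vCPU in host 3; 20 vCPU remain.
Put 11 vCPU in host 3; 9 vCPU remain.
Put 11 vCPU in host 4; 21 vCPU remain.
Put 11 vCPU in host 4; 10 vCPU remain.
Put 10 vCPU in host 4; 0 vCPU remain.
Put 10 vCPU in host 5; 22 vCPU remain.
Put 10 vCPU in host 5; 12 vCPU remain.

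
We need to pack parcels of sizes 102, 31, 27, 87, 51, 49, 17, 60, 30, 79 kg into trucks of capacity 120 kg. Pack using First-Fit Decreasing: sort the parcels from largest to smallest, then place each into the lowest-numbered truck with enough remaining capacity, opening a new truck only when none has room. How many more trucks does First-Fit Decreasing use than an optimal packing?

0

First-Fit Decreasing: [102,17] [87,31] [79,30] [60,51] [49,27] → 5 trucks.
Total size 533 kg; any packing needs at least ⌈533/120⌉ = 5 trucks.
So 5 is already optimal.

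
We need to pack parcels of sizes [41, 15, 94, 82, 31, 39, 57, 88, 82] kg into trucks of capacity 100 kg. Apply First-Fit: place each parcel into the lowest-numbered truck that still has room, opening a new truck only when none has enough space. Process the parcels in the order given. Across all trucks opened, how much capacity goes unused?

71

41 kg → truck 1 (remaining 59 kg)
15 kg → truck 1 (remaining 44 kg)
94 kg → truck 2 (remaining 6 kg)
82 kg → truck 3 (remaining 18 kg)
31 kg → truck 1 (remaining 13 kg)
39 kg → truck 4 (remaining 61 kg)
57 kg → truck 4 (remaining 4 kg)
88 kg → truck 5 (remaining 12 kg)
82 kg → truck 6 (remaining 18 kg)
6 trucks × 100 kg = 600 kg; used 529 kg; unused 71 kg.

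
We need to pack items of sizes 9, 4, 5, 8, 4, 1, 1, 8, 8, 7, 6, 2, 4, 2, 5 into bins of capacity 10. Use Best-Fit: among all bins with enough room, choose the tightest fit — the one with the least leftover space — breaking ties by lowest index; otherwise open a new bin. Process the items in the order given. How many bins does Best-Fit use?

9 → bin 1 (remaining 1)
4 → bin 2 (remaining 6)
5 → bin 2 (remaining 1)
8 → bin 3 (remaining 2)
4 → bin 4 (remaining 6)
1 → bin 1 (remaining 0)
1 → bin 2 (remaining 0)
8 → bin 5 (remaining 2)
8 → bin 6 (remaining 2)
7 → bin 7 (remaining 3)
6 → bin 4 (remaining 0)
2 → bin 3 (remaining 0)
4 → bin 8 (remaining 6)
2 → bin 5 (remaining 0)
5 → bin 8 (remaining 1)
Final bins: [9,1] [4,5,1] [8,2] [4,6] [8,2] [8] [7] [4,5].

8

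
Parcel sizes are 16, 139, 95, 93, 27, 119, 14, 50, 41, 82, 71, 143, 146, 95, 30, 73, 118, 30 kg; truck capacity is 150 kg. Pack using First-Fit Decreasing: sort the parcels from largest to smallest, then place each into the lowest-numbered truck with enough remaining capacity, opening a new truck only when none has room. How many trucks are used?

10 trucks

Sorted descending: 146, 143, 139, 119, 118, 95, 95, 93, 82, 73, 71, 50, 41, 30, 30, 27, 16, 14.
Put 146 kg in truck 1; 4 kg remain.
Put 143 kg in truck 2; 7 kg remain.
Put 139 kg in truck 3; 11 kg remain.
Put 119 kg in truck 4; 31 kg remain.
Put 118 kg in truck 5; 32 kg remain.
Put 95 kg in truck 6; 55 kg remain.
Put 95 kg in truck 7; 55 kg remain.
Put 93 kg in truck 8; 57 kg remain.
Put 82 kg in truck 9; 68 kg remain.
Put 73 kg in truck 10; 77 kg remain.
Put 71 kg in truck 10; 6 kg remain.
Put 50 kg in truck 6; 5 kg remain.
Put 41 kg in truck 7; 14 kg remain.
Put 30 kg in truck 4; 1 kg remain.
Put 30 kg in truck 5; 2 kg remain.
Put 27 kg in truck 8; 30 kg remain.
Put 16 kg in truck 8; 14 kg remain.
Put 14 kg in truck 7; 0 kg remain.
Final trucks: [146] [143] [139] [119,30] [118,30] [95,50] [95,41,14] [93,27,16] [82] [73,71].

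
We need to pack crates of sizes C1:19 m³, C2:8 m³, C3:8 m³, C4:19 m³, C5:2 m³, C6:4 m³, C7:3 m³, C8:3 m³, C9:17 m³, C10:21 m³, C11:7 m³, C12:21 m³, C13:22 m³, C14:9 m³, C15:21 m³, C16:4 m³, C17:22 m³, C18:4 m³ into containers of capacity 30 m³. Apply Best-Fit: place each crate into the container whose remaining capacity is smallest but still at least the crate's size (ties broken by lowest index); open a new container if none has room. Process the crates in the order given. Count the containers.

C1 (19 m³) → container 1 (remaining 11 m³)
C2 (8 m³) → container 1 (remaining 3 m³)
C3 (8 m³) → container 2 (remaining 22 m³)
C4 (19 m³) → container 2 (remaining 3 m³)
C5 (2 m³) → container 1 (remaining 1 m³)
C6 (4 m³) → container 3 (remaining 26 m³)
C7 (3 m³) → container 2 (remaining 0 m³)
C8 (3 m³) → container 3 (remaining 23 m³)
C9 (17 m³) → container 3 (remaining 6 m³)
C10 (21 m³) → container 4 (remaining 9 m³)
C11 (7 m³) → container 4 (remaining 2 m³)
C12 (21 m³) → container 5 (remaining 9 m³)
C13 (22 m³) → container 6 (remaining 8 m³)
C14 (9 m³) → container 5 (remaining 0 m³)
C15 (21 m³) → container 7 (remaining 9 m³)
C16 (4 m³) → container 3 (remaining 2 m³)
C17 (22 m³) → container 8 (remaining 8 m³)
C18 (4 m³) → container 6 (remaining 4 m³)
Final containers: [19,8,2] [8,19,3] [4,3,17,4] [21,7] [21,9] [22,4] [21] [22].

8 containers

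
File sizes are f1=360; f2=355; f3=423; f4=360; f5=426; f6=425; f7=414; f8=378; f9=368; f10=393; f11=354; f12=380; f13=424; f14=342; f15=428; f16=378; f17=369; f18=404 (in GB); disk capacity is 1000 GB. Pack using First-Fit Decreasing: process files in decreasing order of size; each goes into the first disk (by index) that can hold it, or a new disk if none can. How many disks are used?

Sorted descending: 428, 426, 425, 424, 423, 414, 404, 393, 380, 378, 378, 369, 368, 360, 360, 355, 354, 342.
disk 1: place 428 GB, 572 GB left
disk 1: place 426 GB, 146 GB left
disk 2: place 425 GB, 575 GB left
disk 2: place 424 GB, 151 GB left
disk 3: place 423 GB, 577 GB left
disk 3: place 414 GB, 163 GB left
disk 4: place 404 GB, 596 GB left
disk 4: place 393 GB, 203 GB left
disk 5: place 380 GB, 620 GB left
disk 5: place 378 GB, 242 GB left
disk 6: place 378 GB, 622 GB left
disk 6: place 369 GB, 253 GB left
disk 7: place 368 GB, 632 GB left
disk 7: place 360 GB, 272 GB left
disk 8: place 360 GB, 640 GB left
disk 8: place 355 GB, 285 GB left
disk 9: place 354 GB, 646 GB left
disk 9: place 342 GB, 304 GB left

9 disks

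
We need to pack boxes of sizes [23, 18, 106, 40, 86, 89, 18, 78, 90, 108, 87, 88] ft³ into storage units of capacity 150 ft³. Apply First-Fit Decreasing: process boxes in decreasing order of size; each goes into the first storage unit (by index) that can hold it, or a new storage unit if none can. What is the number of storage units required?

8

Sorted descending: 108, 106, 90, 89, 88, 87, 86, 78, 40, 23, 18, 18.
storage unit 1: place 108 ft³, 42 ft³ left
storage unit 2: place 106 ft³, 44 ft³ left
storage unit 3: place 90 ft³, 60 ft³ left
storage unit 4: place 89 ft³, 61 ft³ left
storage unit 5: place 88 ft³, 62 ft³ left
storage unit 6: place 87 ft³, 63 ft³ left
storage unit 7: place 86 ft³, 64 ft³ left
storage unit 8: place 78 ft³, 72 ft³ left
storage unit 1: place 40 ft³, 2 ft³ left
storage unit 2: place 23 ft³, 21 ft³ left
storage unit 2: place 18 ft³, 3 ft³ left
storage unit 3: place 18 ft³, 42 ft³ left
Final storage units: [108,40] [106,23,18] [90,18] [89] [88] [87] [86] [78].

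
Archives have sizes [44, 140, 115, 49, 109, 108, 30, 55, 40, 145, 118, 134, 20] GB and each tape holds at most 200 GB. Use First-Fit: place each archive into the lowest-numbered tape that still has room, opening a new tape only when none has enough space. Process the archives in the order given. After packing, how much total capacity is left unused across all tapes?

44 GB → tape 1 (remaining 156 GB)
140 GB → tape 1 (remaining 16 GB)
115 GB → tape 2 (remaining 85 GB)
49 GB → tape 2 (remaining 36 GB)
109 GB → tape 3 (remaining 91 GB)
108 GB → tape 4 (remaining 92 GB)
30 GB → tape 2 (remaining 6 GB)
55 GB → tape 3 (remaining 36 GB)
40 GB → tape 4 (remaining 52 GB)
145 GB → tape 5 (remaining 55 GB)
118 GB → tape 6 (remaining 82 GB)
134 GB → tape 7 (remaining 66 GB)
20 GB → tape 3 (remaining 16 GB)
7 tapes × 200 GB = 1400 GB; used 1107 GB; unused 293 GB.

293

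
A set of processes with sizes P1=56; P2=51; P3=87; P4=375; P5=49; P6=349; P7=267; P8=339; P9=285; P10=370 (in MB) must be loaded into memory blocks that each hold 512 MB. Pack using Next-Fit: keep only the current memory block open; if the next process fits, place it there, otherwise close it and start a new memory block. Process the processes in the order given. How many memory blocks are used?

7 memory blocks

Put P1 (56 MB) in memory block 1; 456 MB remain.
Put P2 (51 MB) in memory block 1; 405 MB remain.
Put P3 (87 MB) in memory block 1; 318 MB remain.
Put P4 (375 MB) in memory block 2; 137 MB remain.
Put P5 (49 MB) in memory block 2; 88 MB remain.
Put P6 (349 MB) in memory block 3; 163 MB remain.
Put P7 (267 MB) in memory block 4; 245 MB remain.
Put P8 (339 MB) in memory block 5; 173 MB remain.
Put P9 (285 MB) in memory block 6; 227 MB remain.
Put P10 (370 MB) in memory block 7; 142 MB remain.
Final memory blocks: [56,51,87] [375,49] [349] [267] [339] [285] [370].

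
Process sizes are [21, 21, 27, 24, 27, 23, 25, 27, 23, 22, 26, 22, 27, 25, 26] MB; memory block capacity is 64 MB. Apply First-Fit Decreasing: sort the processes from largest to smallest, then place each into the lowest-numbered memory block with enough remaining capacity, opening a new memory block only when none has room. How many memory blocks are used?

Sorted descending: 27, 27, 27, 27, 26, 26, 25, 25, 24, 23, 23, 22, 22, 21, 21.
memory block 1: place 27 MB, 37 MB left
memory block 1: place 27 MB, 10 MB left
memory block 2: place 27 MB, 37 MB left
memory block 2: place 27 MB, 10 MB left
memory block 3: place 26 MB, 38 MB left
memory block 3: place 26 MB, 12 MB left
memory block 4: place 25 MB, 39 MB left
memory block 4: place 25 MB, 14 MB left
memory block 5: place 24 MB, 40 MB left
memory block 5: place 23 MB, 17 MB left
memory block 6: place 23 MB, 41 MB left
memory block 6: place 22 MB, 19 MB left
memory block 7: place 22 MB, 42 MB left
memory block 7: place 21 MB, 21 MB left
memory block 7: place 21 MB, 0 MB left

7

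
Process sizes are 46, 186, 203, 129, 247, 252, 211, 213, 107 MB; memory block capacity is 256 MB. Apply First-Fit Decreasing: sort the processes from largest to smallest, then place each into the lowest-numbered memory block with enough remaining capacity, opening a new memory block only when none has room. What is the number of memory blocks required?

7 memory blocks

Sorted descending: 252, 247, 213, 211, 203, 186, 129, 107, 46.
252 MB → memory block 1 (remaining 4 MB)
247 MB → memory block 2 (remaining 9 MB)
213 MB → memory block 3 (remaining 43 MB)
211 MB → memory block 4 (remaining 45 MB)
203 MB → memory block 5 (remaining 53 MB)
186 MB → memory block 6 (remaining 70 MB)
129 MB → memory block 7 (remaining 127 MB)
107 MB → memory block 7 (remaining 20 MB)
46 MB → memory block 5 (remaining 7 MB)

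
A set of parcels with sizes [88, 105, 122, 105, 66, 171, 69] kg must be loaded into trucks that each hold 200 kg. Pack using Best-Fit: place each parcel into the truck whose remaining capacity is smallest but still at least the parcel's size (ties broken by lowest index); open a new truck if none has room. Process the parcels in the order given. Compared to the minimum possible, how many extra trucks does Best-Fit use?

Best-Fit: [88,105] [122,66] [105,69] [171] → 4 trucks.
Total size 726 kg; any packing needs at least ⌈726/200⌉ = 4 trucks.
So 4 is already optimal.

0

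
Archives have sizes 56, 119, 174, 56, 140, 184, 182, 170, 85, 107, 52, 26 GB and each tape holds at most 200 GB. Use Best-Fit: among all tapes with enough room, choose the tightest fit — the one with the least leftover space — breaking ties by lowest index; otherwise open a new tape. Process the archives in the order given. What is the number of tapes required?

Put 56 GB in tape 1; 144 GB remain.
Put 119 GB in tape 1; 25 GB remain.
Put 174 GB in tape 2; 26 GB remain.
Put 56 GB in tape 3; 144 GB remain.
Put 140 GB in tape 3; 4 GB remain.
Put 184 GB in tape 4; 16 GB remain.
Put 182 GB in tape 5; 18 GB remain.
Put 170 GB in tape 6; 30 GB remain.
Put 85 GB in tape 7; 115 GB remain.
Put 107 GB in tape 7; 8 GB remain.
Put 52 GB in tape 8; 148 GB remain.
Put 26 GB in tape 2; 0 GB remain.

8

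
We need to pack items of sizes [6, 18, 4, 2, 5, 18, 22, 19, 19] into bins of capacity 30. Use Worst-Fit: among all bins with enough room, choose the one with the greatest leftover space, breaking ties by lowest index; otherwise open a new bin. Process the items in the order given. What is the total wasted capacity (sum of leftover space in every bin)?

6 → bin 1 (remaining 24)
18 → bin 1 (remaining 6)
4 → bin 1 (remaining 2)
2 → bin 1 (remaining 0)
5 → bin 2 (remaining 25)
18 → bin 2 (remaining 7)
22 → bin 3 (remaining 8)
19 → bin 4 (remaining 11)
19 → bin 5 (remaining 11)
5 bins × 30 = 150; used 113; unused 37.

37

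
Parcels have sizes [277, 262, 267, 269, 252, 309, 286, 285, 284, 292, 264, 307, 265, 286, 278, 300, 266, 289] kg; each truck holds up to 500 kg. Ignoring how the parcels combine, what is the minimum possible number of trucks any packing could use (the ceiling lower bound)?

11

Total size = 277 + 262 + 267 + 269 + 252 + 309 + 286 + 285 + 284 + 292 + 264 + 307 + 265 + 286 + 278 + 300 + 266 + 289 = 5038 kg.
⌈5038 / 500⌉ = 11.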